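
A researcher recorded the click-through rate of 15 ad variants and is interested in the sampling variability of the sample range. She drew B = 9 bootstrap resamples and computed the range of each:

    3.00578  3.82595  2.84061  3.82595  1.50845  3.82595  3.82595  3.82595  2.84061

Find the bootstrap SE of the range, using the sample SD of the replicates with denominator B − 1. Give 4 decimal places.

SE* = 0.7973

Bootstrap SE is the standard deviation of the 9 replicate ranges.
Mean of replicates: (3.00578 + 3.82595 + 2.84061 + 3.82595 + 1.50845 + 3.82595 + 3.82595 + 3.82595 + 2.84061) / 9 = 29.325200 / 9 = 3.258356
Sum of squared deviations: (−0.252576)² + (+0.567594)² + (−0.417746)² + (+0.567594)² + (−1.749906)² + (+0.567594)² + (+0.567594)² + (+0.567594)² + (−0.417746)² = 5.085804
Variance = 5.085804 / 8 = 0.635725
SE* = √0.635725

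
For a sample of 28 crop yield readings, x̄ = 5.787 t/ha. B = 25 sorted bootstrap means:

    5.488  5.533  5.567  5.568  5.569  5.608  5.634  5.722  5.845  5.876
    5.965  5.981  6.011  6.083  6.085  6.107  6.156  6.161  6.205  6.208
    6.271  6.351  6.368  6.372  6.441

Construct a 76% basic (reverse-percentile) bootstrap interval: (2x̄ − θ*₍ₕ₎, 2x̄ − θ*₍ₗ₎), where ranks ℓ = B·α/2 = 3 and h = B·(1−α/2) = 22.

Percentile endpoints at ranks 3 and 22: θ*₍3₎ = 5.567, θ*₍22₎ = 6.351.
Basic interval reflects these around x̄:
  lower = 2 × 5.787 − 6.351 = 5.223
  upper = 2 × 5.787 − 5.567 = 6.007

(5.223, 6.007)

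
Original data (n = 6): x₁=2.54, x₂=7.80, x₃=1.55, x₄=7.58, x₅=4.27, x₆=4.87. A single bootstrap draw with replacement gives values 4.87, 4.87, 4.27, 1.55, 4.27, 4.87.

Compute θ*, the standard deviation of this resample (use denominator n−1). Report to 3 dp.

Mean = 4.1167; sum of squared deviations = 8.3373
s² = 8.3373 / 5 = 1.6675
s = √1.6675 = 1.291

θ* = 1.291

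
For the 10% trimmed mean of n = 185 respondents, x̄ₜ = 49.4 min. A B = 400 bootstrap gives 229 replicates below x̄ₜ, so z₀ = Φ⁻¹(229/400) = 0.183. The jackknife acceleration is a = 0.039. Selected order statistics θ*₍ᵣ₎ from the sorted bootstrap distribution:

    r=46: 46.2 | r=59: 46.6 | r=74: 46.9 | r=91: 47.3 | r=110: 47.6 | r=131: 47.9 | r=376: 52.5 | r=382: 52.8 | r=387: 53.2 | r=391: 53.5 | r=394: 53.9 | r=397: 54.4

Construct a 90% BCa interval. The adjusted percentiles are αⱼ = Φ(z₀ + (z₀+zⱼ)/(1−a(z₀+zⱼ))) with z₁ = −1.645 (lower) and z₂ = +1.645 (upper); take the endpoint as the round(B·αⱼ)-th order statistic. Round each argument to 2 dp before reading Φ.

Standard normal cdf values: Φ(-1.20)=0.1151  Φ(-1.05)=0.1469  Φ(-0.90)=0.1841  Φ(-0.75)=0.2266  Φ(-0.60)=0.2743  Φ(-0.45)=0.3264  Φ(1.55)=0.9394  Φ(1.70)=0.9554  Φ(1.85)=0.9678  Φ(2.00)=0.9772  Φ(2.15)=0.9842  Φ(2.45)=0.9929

Lower: z₀ + z₁ = 0.183 + (-1.645) = -1.462; 1 − a(z₀+z₁) = 1 − (0.039)(-1.462) = 1.0570; argument = 0.183 + (-1.462)/1.0570 = -1.2001 → -1.20.
α₁ = Φ(-1.20) = 0.1151; rank = round(400 × 0.1151) = 46; θ*₍46₎ = 46.2.
Upper: z₀ + z₂ = 1.828; 1 − a(z₀+z₂) = 0.9287; argument = 2.1513 → 2.15; α₂ = 0.9842; rank = 394; θ*₍394₎ = 53.9.

(46.2, 53.9)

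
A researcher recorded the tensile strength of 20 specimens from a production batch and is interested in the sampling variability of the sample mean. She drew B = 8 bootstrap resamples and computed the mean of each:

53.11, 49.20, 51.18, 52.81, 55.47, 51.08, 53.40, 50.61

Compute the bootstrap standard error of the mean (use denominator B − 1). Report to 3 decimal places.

SE* = 1.967

Bootstrap SE is the standard deviation of the 8 replicate means.
Mean of replicates: (53.11 + 49.20 + 51.18 + 52.81 + 55.47 + 51.08 + 53.40 + 50.61) / 8 = 416.8600 / 8 = 52.1075
Sum of squared deviations: (+1.0025)² + (−2.9075)² + (−0.9275)² + (+0.7025)² + (+3.3625)² + (−1.0275)² + (+1.2925)² + (−1.4975)² = 27.0875
Variance = 27.0875 / 7 = 3.8696
SE* = √3.8696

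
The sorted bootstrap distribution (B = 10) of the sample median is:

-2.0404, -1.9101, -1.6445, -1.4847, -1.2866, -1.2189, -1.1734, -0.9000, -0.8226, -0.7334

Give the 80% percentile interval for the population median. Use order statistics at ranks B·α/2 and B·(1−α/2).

(-2.0404, -0.8226)

α = 0.20; lower rank = 10 × 0.100 = 1; upper rank = 10 × 0.900 = 9.
The 1st smallest replicate is -2.0404; the 9th is -0.8226.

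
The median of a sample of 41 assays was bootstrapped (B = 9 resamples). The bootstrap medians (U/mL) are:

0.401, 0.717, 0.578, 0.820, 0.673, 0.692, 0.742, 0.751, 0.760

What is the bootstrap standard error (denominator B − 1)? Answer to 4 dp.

SE* = 0.1248

Bootstrap SE is the standard deviation of the 9 replicate medians.
Mean of replicates: (0.401 + 0.717 + 0.578 + 0.820 + 0.673 + 0.692 + 0.742 + 0.751 + 0.760) / 9 = 6.13400 / 9 = 0.68156
Sum of squared deviations: (−0.28056)² + (+0.03544)² + (−0.10356)² + (+0.13844)² + (−0.00856)² + (+0.01044)² + (+0.06044)² + (+0.06944)² + (+0.07844)² = 0.12467
Variance = 0.12467 / 8 = 0.01558
SE* = √0.01558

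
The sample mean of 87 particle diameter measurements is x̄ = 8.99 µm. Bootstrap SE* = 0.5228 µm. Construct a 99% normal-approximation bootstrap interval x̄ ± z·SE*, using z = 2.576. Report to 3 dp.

(7.643, 10.337)

Margin = 2.576 × 0.5228 = 1.3467
Interval: 8.99 ± 1.3467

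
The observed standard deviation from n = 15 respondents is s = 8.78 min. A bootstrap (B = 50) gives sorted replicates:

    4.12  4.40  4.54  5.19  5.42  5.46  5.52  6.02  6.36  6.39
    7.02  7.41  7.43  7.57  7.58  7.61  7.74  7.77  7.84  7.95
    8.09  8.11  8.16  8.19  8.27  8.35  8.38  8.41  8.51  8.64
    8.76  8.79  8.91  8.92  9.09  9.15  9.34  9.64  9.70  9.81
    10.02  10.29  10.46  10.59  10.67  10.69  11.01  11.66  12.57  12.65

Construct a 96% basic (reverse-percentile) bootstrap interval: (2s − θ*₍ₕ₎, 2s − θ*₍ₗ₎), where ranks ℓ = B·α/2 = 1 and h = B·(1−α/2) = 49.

Percentile endpoints at ranks 1 and 49: θ*₍1₎ = 4.12, θ*₍49₎ = 12.57.
Basic interval reflects these around s:
  lower = 2 × 8.78 − 12.57 = 4.99
  upper = 2 × 8.78 − 4.12 = 13.44

(4.99, 13.44)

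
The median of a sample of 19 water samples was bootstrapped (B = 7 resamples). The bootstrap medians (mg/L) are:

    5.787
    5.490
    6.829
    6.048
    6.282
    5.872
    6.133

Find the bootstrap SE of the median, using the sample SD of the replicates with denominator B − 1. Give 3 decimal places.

Bootstrap SE is the standard deviation of the 7 replicate medians.
Mean of replicates: (5.787 + 5.490 + 6.829 + 6.048 + 6.282 + 5.872 + 6.133) / 7 = 42.4410 / 7 = 6.0630
Sum of squared deviations: (−0.2760)² + (−0.5730)² + (+0.7660)² + (−0.0150)² + (+0.2190)² + (−0.1910)² + (+0.0700)² = 1.0808
Variance = 1.0808 / 6 = 0.1801
SE* = √0.1801

SE* = 0.424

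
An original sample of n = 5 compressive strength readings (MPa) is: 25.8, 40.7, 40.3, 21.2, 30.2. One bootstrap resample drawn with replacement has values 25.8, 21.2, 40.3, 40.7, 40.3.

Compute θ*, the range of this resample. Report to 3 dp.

Range = 40.7 − 21.2 = 19.500

θ* = 19.500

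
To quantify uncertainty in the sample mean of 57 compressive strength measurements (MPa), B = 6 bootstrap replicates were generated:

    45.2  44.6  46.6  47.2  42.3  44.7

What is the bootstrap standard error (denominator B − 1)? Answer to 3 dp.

Bootstrap SE is the standard deviation of the 6 replicate means.
Mean of replicates: (45.2 + 44.6 + 46.6 + 47.2 + 42.3 + 44.7) / 6 = 270.6000 / 6 = 45.1000
Sum of squared deviations: (+0.1000)² + (−0.5000)² + (+1.5000)² + (+2.1000)² + (−2.8000)² + (−0.4000)² = 14.9200
Variance = 14.9200 / 5 = 2.9840
SE* = √2.9840

SE* = 1.727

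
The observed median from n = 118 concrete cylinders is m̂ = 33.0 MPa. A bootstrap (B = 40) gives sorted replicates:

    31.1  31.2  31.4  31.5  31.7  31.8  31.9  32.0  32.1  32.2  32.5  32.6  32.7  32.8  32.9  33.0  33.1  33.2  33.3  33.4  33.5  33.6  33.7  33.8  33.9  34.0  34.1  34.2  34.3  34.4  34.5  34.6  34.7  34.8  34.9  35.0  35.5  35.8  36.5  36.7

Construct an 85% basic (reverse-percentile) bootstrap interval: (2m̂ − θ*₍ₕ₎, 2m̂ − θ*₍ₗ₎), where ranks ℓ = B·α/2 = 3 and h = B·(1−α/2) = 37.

Percentile endpoints at ranks 3 and 37: θ*₍3₎ = 31.4, θ*₍37₎ = 35.5.
Basic interval reflects these around m̂:
  lower = 2 × 33.0 − 35.5 = 30.5
  upper = 2 × 33.0 − 31.4 = 34.6

(30.5, 34.6)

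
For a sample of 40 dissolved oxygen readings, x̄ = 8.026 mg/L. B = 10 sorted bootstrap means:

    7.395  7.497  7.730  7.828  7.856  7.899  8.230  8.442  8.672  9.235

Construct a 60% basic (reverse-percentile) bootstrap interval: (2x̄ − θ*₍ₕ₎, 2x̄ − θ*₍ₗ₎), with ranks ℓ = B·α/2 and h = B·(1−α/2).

Percentile endpoints at ranks 2 and 8: θ*₍2₎ = 7.497, θ*₍8₎ = 8.442.
Basic interval reflects these around x̄:
  lower = 2 × 8.026 − 8.442 = 7.610
  upper = 2 × 8.026 − 7.497 = 8.555

(7.610, 8.555)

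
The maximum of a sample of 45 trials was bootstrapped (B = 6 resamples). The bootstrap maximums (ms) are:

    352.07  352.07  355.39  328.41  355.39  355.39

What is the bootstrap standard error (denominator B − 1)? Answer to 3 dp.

SE* = 10.598

Bootstrap SE is the standard deviation of the 6 replicate maximums.
Mean of replicates: (352.07 + 352.07 + 355.39 + 328.41 + 355.39 + 355.39) / 6 = 2098.7200 / 6 = 349.7867
Sum of squared deviations: (+2.2833)² + (+2.2833)² + (+5.6033)² + (−21.3767)² + (+5.6033)² + (+5.6033)² = 561.5811
Variance = 561.5811 / 5 = 112.3162
SE* = √112.3162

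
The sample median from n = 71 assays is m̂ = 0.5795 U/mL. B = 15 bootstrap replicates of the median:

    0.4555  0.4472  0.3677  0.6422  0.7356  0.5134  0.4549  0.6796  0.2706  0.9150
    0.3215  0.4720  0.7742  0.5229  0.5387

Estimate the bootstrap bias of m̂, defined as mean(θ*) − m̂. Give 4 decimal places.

bias = −0.0388

mean(θ*) = (0.4555 + 0.4472 + 0.3677 + 0.6422 + 0.7356 + 0.5134 + 0.4549 + 0.6796 + 0.2706 + 0.9150 + 0.3215 + 0.4720 + 0.7742 + 0.5229 + 0.5387) / 15 = 0.54073
bias = 0.54073 − 0.5795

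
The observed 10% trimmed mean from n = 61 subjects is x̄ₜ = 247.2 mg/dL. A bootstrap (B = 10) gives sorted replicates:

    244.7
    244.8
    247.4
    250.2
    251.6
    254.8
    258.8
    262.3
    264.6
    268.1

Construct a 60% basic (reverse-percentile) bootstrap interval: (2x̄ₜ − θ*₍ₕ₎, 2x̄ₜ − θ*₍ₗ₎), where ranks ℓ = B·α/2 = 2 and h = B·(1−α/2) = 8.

(232.1, 249.6)

Percentile endpoints at ranks 2 and 8: θ*₍2₎ = 244.8, θ*₍8₎ = 262.3.
Basic interval reflects these around x̄ₜ:
  lower = 2 × 247.2 − 262.3 = 232.1
  upper = 2 × 247.2 − 244.8 = 249.6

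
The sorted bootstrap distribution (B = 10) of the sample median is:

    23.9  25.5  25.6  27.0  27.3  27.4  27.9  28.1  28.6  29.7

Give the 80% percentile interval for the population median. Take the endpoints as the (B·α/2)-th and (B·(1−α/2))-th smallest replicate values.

α = 0.20; lower rank = 10 × 0.100 = 1; upper rank = 10 × 0.900 = 9.
The 1st smallest replicate is 23.9; the 9th is 28.6.

(23.9, 28.6)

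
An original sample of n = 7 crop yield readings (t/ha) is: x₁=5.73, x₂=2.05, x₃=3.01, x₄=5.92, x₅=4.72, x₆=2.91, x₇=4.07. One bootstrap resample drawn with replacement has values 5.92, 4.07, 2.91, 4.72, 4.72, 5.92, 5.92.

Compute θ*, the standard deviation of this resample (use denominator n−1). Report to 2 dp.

θ* = 1.14

Mean = 4.8829; sum of squared deviations = 7.8329
s² = 7.8329 / 6 = 1.3055
s = √1.3055 = 1.14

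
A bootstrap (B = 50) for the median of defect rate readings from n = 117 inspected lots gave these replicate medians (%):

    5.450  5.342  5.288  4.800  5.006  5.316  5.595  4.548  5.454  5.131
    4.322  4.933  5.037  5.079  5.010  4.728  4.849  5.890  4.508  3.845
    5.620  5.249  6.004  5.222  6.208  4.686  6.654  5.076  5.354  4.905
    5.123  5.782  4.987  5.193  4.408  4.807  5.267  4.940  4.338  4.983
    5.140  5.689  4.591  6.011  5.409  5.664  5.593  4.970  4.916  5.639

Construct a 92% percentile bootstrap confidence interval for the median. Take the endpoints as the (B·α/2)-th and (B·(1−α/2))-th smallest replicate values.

(4.322, 6.011)

Sorted replicates: 3.845, 4.322, 4.338, 4.408, 4.508, 4.548, 4.591, 4.686, 4.728, 4.800, 4.807, 4.849, 4.905, 4.916, 4.933, 4.940, 4.970, 4.983, 4.987, 5.006, 5.010, 5.037, 5.076, 5.079, 5.123, 5.131, 5.140, 5.193, 5.222, 5.249, 5.267, 5.288, 5.316, 5.342, 5.354, 5.409, 5.450, 5.454, 5.593, 5.595, 5.620, 5.639, 5.664, 5.689, 5.782, 5.890, 6.004, 6.011, 6.208, 6.654
α = 0.08; lower rank = 50 × 0.040 = 2; upper rank = 50 × 0.960 = 48.
The 2nd smallest replicate is 4.322; the 48th is 6.011.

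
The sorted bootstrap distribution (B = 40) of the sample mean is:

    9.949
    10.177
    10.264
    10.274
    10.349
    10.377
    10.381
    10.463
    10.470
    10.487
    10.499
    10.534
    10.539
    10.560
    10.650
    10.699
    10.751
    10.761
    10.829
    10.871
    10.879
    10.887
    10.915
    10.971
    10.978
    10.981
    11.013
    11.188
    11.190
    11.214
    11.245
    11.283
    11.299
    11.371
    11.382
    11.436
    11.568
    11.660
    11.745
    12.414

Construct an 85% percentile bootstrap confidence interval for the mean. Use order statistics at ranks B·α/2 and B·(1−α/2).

α = 0.15; lower rank = 40 × 0.075 = 3; upper rank = 40 × 0.925 = 37.
The 3rd smallest replicate is 10.264; the 37th is 11.568.

(10.264, 11.568)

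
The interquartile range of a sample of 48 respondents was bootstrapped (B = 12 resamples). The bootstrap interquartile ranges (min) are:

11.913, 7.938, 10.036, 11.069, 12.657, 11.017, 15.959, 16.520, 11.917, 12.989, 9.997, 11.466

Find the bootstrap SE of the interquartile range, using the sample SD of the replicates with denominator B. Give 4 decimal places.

Bootstrap SE is the standard deviation of the 12 replicate interquartile ranges.
Mean of replicates: (11.913 + 7.938 + 10.036 + 11.069 + 12.657 + 11.017 + 15.959 + 16.520 + 11.917 + 12.989 + 9.997 + 11.466) / 12 = 143.47800 / 12 = 11.95650
Sum of squared deviations: (−0.04350)² + (−4.01850)² + (−1.92050)² + (−0.88750)² + (+0.70050)² + (−0.93950)² + (+4.00250)² + (+4.56350)² + (−0.03950)² + (+1.03250)² + (−1.95950)² + (−0.49050)² = 63.99296
Variance = 63.99296 / 12 = 5.33275
SE* = √5.33275

SE* = 2.3093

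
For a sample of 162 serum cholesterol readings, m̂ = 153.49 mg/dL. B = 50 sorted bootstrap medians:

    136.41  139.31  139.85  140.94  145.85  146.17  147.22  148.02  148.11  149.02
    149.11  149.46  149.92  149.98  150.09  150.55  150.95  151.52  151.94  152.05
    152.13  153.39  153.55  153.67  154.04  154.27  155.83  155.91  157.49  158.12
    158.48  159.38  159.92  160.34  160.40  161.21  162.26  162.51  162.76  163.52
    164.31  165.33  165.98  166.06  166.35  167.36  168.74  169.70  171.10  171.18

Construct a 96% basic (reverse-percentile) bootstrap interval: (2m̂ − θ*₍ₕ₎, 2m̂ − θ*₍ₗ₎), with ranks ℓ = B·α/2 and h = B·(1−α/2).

Percentile endpoints at ranks 1 and 49: θ*₍1₎ = 136.41, θ*₍49₎ = 171.10.
Basic interval reflects these around m̂:
  lower = 2 × 153.49 − 171.10 = 135.88
  upper = 2 × 153.49 − 136.41 = 170.57

(135.88, 170.57)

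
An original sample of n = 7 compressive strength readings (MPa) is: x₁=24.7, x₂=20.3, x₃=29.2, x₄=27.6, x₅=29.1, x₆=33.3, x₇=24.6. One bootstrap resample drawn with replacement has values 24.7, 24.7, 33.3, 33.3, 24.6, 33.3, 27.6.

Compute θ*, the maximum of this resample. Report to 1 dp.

θ* = 33.3

Maximum = 33.3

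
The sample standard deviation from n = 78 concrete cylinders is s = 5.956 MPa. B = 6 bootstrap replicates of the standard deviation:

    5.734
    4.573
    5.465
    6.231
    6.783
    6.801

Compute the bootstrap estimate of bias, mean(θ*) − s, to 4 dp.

mean(θ*) = (5.734 + 4.573 + 5.465 + 6.231 + 6.783 + 6.801) / 6 = 5.93117
bias = 5.93117 − 5.956

bias = −0.0248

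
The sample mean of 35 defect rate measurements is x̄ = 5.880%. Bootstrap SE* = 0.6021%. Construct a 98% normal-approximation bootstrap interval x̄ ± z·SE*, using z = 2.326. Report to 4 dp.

(4.4795, 7.2805)

Margin = 2.326 × 0.6021 = 1.40048
Interval: 5.880 ± 1.40048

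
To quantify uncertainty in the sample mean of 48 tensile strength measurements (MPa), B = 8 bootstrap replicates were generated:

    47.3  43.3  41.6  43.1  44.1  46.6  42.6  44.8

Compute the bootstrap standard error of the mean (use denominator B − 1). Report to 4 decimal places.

SE* = 1.9667

Bootstrap SE is the standard deviation of the 8 replicate means.
Mean of replicates: (47.3 + 43.3 + 41.6 + 43.1 + 44.1 + 46.6 + 42.6 + 44.8) / 8 = 353.40000 / 8 = 44.17500
Sum of squared deviations: (+3.12500)² + (−0.87500)² + (−2.57500)² + (−1.07500)² + (−0.07500)² + (+2.42500)² + (−1.57500)² + (+0.62500)² = 27.07500
Variance = 27.07500 / 7 = 3.86786
SE* = √3.86786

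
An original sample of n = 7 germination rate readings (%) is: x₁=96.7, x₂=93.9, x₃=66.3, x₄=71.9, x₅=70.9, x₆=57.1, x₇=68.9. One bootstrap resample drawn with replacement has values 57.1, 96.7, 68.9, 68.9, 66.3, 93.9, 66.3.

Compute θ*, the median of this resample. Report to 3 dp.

Sorted: 57.1, 66.3, 66.3, 68.9, 68.9, 93.9, 96.7
Median = middle value = 68.900

θ* = 68.900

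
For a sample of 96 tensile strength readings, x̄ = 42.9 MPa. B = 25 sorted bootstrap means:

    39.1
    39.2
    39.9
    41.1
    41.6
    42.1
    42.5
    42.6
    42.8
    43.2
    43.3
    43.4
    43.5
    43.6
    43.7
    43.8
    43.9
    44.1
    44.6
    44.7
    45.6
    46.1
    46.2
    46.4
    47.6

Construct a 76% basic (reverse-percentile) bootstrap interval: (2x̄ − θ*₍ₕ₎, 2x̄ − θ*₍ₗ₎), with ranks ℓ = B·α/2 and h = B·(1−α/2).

(39.7, 45.9)

Percentile endpoints at ranks 3 and 22: θ*₍3₎ = 39.9, θ*₍22₎ = 46.1.
Basic interval reflects these around x̄:
  lower = 2 × 42.9 − 46.1 = 39.7
  upper = 2 × 42.9 − 39.9 = 45.9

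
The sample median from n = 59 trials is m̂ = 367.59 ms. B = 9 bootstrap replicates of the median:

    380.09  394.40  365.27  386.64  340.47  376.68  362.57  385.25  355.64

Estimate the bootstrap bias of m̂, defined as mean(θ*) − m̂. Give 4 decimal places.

mean(θ*) = (380.09 + 394.40 + 365.27 + 386.64 + 340.47 + 376.68 + 362.57 + 385.25 + 355.64) / 9 = 371.89000
bias = 371.89000 − 367.59

bias = +4.3000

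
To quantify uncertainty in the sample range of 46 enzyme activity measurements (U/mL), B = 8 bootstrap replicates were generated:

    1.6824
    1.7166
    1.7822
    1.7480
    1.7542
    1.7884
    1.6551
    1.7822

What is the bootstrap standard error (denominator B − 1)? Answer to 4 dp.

SE* = 0.0496

Bootstrap SE is the standard deviation of the 8 replicate ranges.
Mean of replicates: (1.6824 + 1.7166 + 1.7822 + 1.7480 + 1.7542 + 1.7884 + 1.6551 + 1.7822) / 8 = 13.90910 / 8 = 1.73864
Sum of squared deviations: (−0.05624)² + (−0.02204)² + (+0.04356)² + (+0.00936)² + (+0.01556)² + (+0.04976)² + (−0.08354)² + (+0.04356)² = 0.01723
Variance = 0.01723 / 7 = 0.00246
SE* = √0.00246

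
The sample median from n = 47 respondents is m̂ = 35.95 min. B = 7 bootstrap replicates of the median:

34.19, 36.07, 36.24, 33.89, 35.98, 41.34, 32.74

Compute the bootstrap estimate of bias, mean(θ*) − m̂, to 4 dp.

mean(θ*) = (34.19 + 36.07 + 36.24 + 33.89 + 35.98 + 41.34 + 32.74) / 7 = 35.77857
bias = 35.77857 − 35.95

bias = −0.1714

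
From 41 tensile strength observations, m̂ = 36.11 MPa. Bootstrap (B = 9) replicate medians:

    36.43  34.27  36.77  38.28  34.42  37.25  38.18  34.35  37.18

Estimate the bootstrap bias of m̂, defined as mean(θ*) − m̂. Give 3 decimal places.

mean(θ*) = (36.43 + 34.27 + 36.77 + 38.28 + 34.42 + 37.25 + 38.18 + 34.35 + 37.18) / 9 = 36.3478
bias = 36.3478 − 36.11

bias = +0.238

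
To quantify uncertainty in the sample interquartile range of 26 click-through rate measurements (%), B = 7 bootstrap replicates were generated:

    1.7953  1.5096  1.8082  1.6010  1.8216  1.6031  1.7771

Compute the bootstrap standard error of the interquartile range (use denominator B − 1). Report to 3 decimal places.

SE* = 0.127

Bootstrap SE is the standard deviation of the 7 replicate interquartile ranges.
Mean of replicates: (1.7953 + 1.5096 + 1.8082 + 1.6010 + 1.8216 + 1.6031 + 1.7771) / 7 = 11.91590 / 7 = 1.70227
Sum of squared deviations: (+0.09303)² + (−0.19267)² + (+0.10593)² + (−0.10127)² + (+0.11933)² + (−0.09917)² + (+0.07483)² = 0.09693
Variance = 0.09693 / 6 = 0.01615
SE* = √0.01615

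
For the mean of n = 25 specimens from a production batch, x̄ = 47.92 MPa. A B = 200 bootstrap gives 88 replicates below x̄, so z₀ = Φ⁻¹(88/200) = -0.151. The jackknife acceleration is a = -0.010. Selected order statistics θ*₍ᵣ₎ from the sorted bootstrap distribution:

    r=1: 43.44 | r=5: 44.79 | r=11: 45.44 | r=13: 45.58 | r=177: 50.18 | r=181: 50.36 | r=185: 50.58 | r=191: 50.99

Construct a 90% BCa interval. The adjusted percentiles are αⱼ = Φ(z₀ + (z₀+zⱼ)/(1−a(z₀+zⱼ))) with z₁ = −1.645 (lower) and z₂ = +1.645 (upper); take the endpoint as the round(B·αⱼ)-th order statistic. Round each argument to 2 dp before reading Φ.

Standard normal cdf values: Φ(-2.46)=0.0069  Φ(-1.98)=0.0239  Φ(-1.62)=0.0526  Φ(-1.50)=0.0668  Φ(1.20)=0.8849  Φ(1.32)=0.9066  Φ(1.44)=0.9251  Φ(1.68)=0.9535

(44.79, 50.36)

Lower: z₀ + z₁ = -0.151 + (-1.645) = -1.796; 1 − a(z₀+z₁) = 1 − (-0.010)(-1.796) = 0.9820; argument = -0.151 + (-1.796)/0.9820 = -1.9798 → -1.98.
α₁ = Φ(-1.98) = 0.0239; rank = round(200 × 0.0239) = 5; θ*₍5₎ = 44.79.
Upper: z₀ + z₂ = 1.494; 1 − a(z₀+z₂) = 1.0149; argument = 1.3210 → 1.32; α₂ = 0.9066; rank = 181; θ*₍181₎ = 50.36.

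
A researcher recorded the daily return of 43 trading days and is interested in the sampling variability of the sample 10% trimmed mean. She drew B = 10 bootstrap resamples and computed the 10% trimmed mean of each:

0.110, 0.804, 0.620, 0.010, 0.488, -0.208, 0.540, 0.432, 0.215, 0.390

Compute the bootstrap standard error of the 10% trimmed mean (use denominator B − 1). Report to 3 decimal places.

Bootstrap SE is the standard deviation of the 10 replicate 10% trimmed means.
Mean of replicates: (0.110 + 0.804 + 0.620 + 0.010 + 0.488 + (-0.208) + 0.540 + 0.432 + 0.215 + 0.390) / 10 = 3.4010 / 10 = 0.3401
Sum of squared deviations: (−0.2301)² + (+0.4639)² + (+0.2799)² + (−0.3301)² + (+0.1479)² + (−0.5481)² + (+0.1999)² + (+0.0919)² + (−0.1251)² + (+0.0499)² = 0.8443
Variance = 0.8443 / 9 = 0.0938
SE* = √0.0938

SE* = 0.306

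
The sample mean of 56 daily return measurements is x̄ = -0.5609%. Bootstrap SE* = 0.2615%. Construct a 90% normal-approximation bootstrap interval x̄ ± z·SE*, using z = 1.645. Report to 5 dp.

(-0.99107, -0.13073)

Margin = 1.645 × 0.2615 = 0.430168
Interval: -0.5609 ± 0.430168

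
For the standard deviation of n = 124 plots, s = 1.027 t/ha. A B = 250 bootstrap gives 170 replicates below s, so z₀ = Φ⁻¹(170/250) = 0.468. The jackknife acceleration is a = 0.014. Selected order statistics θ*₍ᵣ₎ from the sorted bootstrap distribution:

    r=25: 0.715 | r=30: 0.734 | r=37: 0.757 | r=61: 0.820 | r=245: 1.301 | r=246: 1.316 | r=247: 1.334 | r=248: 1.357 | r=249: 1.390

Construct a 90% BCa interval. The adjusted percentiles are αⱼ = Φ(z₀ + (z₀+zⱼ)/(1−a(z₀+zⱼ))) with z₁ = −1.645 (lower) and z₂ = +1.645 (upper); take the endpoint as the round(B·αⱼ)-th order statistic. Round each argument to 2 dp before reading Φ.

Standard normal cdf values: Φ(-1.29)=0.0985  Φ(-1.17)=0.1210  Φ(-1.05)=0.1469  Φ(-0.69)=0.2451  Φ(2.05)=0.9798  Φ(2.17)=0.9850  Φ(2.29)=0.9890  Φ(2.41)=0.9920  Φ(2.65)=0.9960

(0.820, 1.390)

Lower: z₀ + z₁ = 0.468 + (-1.645) = -1.177; 1 − a(z₀+z₁) = 1 − (0.014)(-1.177) = 1.0165; argument = 0.468 + (-1.177)/1.0165 = -0.6899 → -0.69.
α₁ = Φ(-0.69) = 0.2451; rank = round(250 × 0.2451) = 61; θ*₍61₎ = 0.820.
Upper: z₀ + z₂ = 2.113; 1 − a(z₀+z₂) = 0.9704; argument = 2.6454 → 2.65; α₂ = 0.9960; rank = 249; θ*₍249₎ = 1.390.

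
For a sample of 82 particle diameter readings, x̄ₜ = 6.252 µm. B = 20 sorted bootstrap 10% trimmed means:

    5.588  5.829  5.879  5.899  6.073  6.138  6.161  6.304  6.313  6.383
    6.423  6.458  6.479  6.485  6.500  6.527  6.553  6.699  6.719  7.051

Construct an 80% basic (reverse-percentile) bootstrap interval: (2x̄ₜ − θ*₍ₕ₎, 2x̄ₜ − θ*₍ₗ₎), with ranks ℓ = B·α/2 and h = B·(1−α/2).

Percentile endpoints at ranks 2 and 18: θ*₍2₎ = 5.829, θ*₍18₎ = 6.699.
Basic interval reflects these around x̄ₜ:
  lower = 2 × 6.252 − 6.699 = 5.805
  upper = 2 × 6.252 − 5.829 = 6.675

(5.805, 6.675)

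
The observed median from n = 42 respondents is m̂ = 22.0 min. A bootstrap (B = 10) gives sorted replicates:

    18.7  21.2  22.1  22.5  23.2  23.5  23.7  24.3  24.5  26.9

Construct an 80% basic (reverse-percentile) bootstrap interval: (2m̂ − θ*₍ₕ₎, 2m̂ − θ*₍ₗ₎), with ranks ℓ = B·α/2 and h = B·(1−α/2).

Percentile endpoints at ranks 1 and 9: θ*₍1₎ = 18.7, θ*₍9₎ = 24.5.
Basic interval reflects these around m̂:
  lower = 2 × 22.0 − 24.5 = 19.5
  upper = 2 × 22.0 − 18.7 = 25.3

(19.5, 25.3)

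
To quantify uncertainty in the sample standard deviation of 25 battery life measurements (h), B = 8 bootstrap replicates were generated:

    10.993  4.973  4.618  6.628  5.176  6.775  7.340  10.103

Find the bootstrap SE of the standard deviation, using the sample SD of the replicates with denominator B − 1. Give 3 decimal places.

Bootstrap SE is the standard deviation of the 8 replicate standard deviations.
Mean of replicates: (10.993 + 4.973 + 4.618 + 6.628 + 5.176 + 6.775 + 7.340 + 10.103) / 8 = 56.6060 / 8 = 7.0758
Sum of squared deviations: (+3.9173)² + (−2.1028)² + (−2.4577)² + (−0.4478)² + (−1.8998)² + (−0.3007)² + (+0.2642)² + (+3.0272)² = 38.9410
Variance = 38.9410 / 7 = 5.5630
SE* = √5.5630

SE* = 2.359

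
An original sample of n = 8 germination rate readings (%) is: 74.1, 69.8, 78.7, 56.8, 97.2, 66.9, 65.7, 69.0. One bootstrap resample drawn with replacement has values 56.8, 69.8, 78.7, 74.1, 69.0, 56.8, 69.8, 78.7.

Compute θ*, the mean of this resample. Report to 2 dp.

θ* = 69.21

Mean = (56.8 + 69.8 + 78.7 + 74.1 + 69.0 + 56.8 + 69.8 + 78.7) / 8 = 553.70 / 8 = 69.21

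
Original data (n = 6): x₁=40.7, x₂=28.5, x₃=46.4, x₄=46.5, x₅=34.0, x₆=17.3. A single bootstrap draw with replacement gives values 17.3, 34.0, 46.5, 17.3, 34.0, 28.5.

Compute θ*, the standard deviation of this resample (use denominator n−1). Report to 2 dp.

Mean = 29.6000; sum of squared deviations = 628.1200
s² = 628.1200 / 5 = 125.6240
s = √125.6240 = 11.21

θ* = 11.21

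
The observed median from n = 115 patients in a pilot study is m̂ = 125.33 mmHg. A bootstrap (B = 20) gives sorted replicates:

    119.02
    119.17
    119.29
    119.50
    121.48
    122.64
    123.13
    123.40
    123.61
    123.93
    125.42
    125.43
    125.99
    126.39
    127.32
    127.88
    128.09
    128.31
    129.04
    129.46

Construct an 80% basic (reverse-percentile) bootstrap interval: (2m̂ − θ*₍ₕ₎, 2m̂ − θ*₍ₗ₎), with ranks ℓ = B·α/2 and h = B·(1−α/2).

Percentile endpoints at ranks 2 and 18: θ*₍2₎ = 119.17, θ*₍18₎ = 128.31.
Basic interval reflects these around m̂:
  lower = 2 × 125.33 − 128.31 = 122.35
  upper = 2 × 125.33 − 119.17 = 131.49

(122.35, 131.49)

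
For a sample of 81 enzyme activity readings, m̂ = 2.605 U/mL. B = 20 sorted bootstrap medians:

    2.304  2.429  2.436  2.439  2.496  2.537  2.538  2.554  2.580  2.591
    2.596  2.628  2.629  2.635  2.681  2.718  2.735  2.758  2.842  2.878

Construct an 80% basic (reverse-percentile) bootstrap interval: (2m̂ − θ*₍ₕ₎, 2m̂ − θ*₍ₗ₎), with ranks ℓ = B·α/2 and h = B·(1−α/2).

Percentile endpoints at ranks 2 and 18: θ*₍2₎ = 2.429, θ*₍18₎ = 2.758.
Basic interval reflects these around m̂:
  lower = 2 × 2.605 − 2.758 = 2.452
  upper = 2 × 2.605 − 2.429 = 2.781

(2.452, 2.781)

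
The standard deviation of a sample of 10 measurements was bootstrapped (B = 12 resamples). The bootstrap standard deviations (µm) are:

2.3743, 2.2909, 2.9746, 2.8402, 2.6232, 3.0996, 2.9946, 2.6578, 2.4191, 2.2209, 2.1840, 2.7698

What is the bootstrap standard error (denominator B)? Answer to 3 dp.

SE* = 0.306

Bootstrap SE is the standard deviation of the 12 replicate standard deviations.
Mean of replicates: (2.3743 + 2.2909 + 2.9746 + 2.8402 + 2.6232 + 3.0996 + 2.9946 + 2.6578 + 2.4191 + 2.2209 + 2.1840 + 2.7698) / 12 = 31.44900 / 12 = 2.62075
Sum of squared deviations: (−0.24645)² + (−0.32985)² + (+0.35385)² + (+0.21945)² + (+0.00245)² + (+0.47885)² + (+0.37385)² + (+0.03705)² + (−0.20165)² + (−0.39985)² + (−0.43675)² + (+0.14905)² = 1.12686
Variance = 1.12686 / 12 = 0.09390
SE* = √0.09390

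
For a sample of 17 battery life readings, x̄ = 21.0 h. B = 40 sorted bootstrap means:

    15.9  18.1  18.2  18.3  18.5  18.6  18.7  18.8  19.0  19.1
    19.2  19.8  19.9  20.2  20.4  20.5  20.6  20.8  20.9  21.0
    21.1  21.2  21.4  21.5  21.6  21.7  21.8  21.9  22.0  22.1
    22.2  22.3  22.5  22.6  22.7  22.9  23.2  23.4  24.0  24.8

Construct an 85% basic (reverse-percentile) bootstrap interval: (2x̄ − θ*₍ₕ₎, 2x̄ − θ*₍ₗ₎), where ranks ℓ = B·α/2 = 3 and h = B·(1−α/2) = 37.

Percentile endpoints at ranks 3 and 37: θ*₍3₎ = 18.2, θ*₍37₎ = 23.2.
Basic interval reflects these around x̄:
  lower = 2 × 21.0 − 23.2 = 18.8
  upper = 2 × 21.0 − 18.2 = 23.8

(18.8, 23.8)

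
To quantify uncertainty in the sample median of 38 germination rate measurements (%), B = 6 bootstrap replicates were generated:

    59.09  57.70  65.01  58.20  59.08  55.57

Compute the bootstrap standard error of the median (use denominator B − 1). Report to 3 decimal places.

Bootstrap SE is the standard deviation of the 6 replicate medians.
Mean of replicates: (59.09 + 57.70 + 65.01 + 58.20 + 59.08 + 55.57) / 6 = 354.6500 / 6 = 59.1083
Sum of squared deviations: (−0.0183)² + (−1.4083)² + (+5.9017)² + (−0.9083)² + (−0.0283)² + (−3.5383)² = 50.1591
Variance = 50.1591 / 5 = 10.0318
SE* = √10.0318

SE* = 3.167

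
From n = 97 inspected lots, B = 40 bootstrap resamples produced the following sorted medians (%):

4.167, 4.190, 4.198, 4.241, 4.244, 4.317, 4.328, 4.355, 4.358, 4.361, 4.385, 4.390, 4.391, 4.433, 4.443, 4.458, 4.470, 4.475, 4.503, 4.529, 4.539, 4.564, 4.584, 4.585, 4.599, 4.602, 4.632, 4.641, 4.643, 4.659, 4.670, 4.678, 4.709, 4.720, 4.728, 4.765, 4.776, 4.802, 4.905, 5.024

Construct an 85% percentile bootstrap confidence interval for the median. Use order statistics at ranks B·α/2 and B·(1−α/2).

α = 0.15; lower rank = 40 × 0.075 = 3; upper rank = 40 × 0.925 = 37.
The 3rd smallest replicate is 4.198; the 37th is 4.776.

(4.198, 4.776)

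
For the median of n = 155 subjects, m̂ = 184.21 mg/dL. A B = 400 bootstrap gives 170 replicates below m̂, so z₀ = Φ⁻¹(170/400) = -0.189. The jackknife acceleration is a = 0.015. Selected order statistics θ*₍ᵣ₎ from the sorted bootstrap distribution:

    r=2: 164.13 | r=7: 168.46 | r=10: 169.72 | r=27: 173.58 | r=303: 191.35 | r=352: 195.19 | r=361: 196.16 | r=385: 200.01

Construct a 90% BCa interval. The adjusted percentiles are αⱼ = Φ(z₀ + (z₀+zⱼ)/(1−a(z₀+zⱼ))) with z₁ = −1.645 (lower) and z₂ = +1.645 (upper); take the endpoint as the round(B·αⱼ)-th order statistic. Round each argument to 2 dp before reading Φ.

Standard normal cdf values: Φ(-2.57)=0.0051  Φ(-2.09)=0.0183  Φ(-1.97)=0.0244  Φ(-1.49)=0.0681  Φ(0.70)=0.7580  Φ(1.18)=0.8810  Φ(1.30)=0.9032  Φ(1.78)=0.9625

(169.72, 196.16)

Lower: z₀ + z₁ = -0.189 + (-1.645) = -1.834; 1 − a(z₀+z₁) = 1 − (0.015)(-1.834) = 1.0275; argument = -0.189 + (-1.834)/1.0275 = -1.9739 → -1.97.
α₁ = Φ(-1.97) = 0.0244; rank = round(400 × 0.0244) = 10; θ*₍10₎ = 169.72.
Upper: z₀ + z₂ = 1.456; 1 − a(z₀+z₂) = 0.9782; argument = 1.2995 → 1.30; α₂ = 0.9032; rank = 361; θ*₍361₎ = 196.16.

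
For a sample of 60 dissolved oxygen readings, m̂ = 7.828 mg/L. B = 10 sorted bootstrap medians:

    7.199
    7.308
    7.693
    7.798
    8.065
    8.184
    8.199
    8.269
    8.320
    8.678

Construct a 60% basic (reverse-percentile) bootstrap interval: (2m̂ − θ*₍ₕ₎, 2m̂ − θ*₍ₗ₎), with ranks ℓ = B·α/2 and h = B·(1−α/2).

Percentile endpoints at ranks 2 and 8: θ*₍2₎ = 7.308, θ*₍8₎ = 8.269.
Basic interval reflects these around m̂:
  lower = 2 × 7.828 − 8.269 = 7.387
  upper = 2 × 7.828 − 7.308 = 8.348

(7.387, 8.348)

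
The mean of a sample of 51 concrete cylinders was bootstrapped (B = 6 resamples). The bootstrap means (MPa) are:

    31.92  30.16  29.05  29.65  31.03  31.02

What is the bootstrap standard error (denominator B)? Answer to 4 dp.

Bootstrap SE is the standard deviation of the 6 replicate means.
Mean of replicates: (31.92 + 30.16 + 29.05 + 29.65 + 31.03 + 31.02) / 6 = 182.83000 / 6 = 30.47167
Sum of squared deviations: (+1.44833)² + (−0.31167)² + (−1.42167)² + (−0.82167)² + (+0.55833)² + (+0.54833)² = 5.50348
Variance = 5.50348 / 6 = 0.91725
SE* = √0.91725

SE* = 0.9577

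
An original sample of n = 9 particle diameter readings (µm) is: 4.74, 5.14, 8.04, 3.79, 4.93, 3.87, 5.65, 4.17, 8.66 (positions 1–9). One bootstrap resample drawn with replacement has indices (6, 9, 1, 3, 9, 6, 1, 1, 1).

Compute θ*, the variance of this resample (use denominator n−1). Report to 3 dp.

Resample values: 3.87, 8.66, 4.74, 8.04, 8.66, 3.87, 4.74, 4.74, 4.74.
Mean = 5.7844; sum of squared deviations = 33.3188
s² = 33.3188 / 8 = 4.1649

θ* = 4.165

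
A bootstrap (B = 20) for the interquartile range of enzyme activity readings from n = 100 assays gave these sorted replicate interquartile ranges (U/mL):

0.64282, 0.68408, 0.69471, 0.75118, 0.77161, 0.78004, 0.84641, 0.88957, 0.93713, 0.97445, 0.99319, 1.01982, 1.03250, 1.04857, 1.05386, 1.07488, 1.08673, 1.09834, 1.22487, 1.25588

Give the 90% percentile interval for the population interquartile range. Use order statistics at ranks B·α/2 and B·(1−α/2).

α = 0.10; lower rank = 20 × 0.050 = 1; upper rank = 20 × 0.950 = 19.
The 1st smallest replicate is 0.64282; the 19th is 1.22487.

(0.64282, 1.22487)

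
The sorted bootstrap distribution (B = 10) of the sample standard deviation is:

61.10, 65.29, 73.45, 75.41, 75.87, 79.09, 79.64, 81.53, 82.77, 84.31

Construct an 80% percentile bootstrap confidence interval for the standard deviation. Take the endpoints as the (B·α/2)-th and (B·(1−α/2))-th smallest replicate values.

α = 0.20; lower rank = 10 × 0.100 = 1; upper rank = 10 × 0.900 = 9.
The 1st smallest replicate is 61.10; the 9th is 82.77.

(61.10, 82.77)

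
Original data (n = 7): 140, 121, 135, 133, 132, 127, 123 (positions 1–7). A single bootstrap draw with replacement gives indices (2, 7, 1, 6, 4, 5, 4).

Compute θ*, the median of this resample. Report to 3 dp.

Resample values: 121, 123, 140, 127, 133, 132, 133.
Sorted: 121, 123, 127, 132, 133, 133, 140
Median = middle value = 132.000

θ* = 132.000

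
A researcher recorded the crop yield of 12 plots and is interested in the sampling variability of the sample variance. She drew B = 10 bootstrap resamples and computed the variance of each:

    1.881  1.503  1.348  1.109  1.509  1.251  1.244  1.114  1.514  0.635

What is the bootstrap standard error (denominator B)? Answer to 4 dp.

Bootstrap SE is the standard deviation of the 10 replicate variances.
Mean of replicates: (1.881 + 1.503 + 1.348 + 1.109 + 1.509 + 1.251 + 1.244 + 1.114 + 1.514 + 0.635) / 10 = 13.10800 / 10 = 1.31080
Sum of squared deviations: (+0.57020)² + (+0.19220)² + (+0.03720)² + (−0.20180)² + (+0.19820)² + (−0.05980)² + (−0.06680)² + (−0.19680)² + (+0.20320)² + (−0.67580)² = 0.98822
Variance = 0.98822 / 10 = 0.09882
SE* = √0.09882

SE* = 0.3144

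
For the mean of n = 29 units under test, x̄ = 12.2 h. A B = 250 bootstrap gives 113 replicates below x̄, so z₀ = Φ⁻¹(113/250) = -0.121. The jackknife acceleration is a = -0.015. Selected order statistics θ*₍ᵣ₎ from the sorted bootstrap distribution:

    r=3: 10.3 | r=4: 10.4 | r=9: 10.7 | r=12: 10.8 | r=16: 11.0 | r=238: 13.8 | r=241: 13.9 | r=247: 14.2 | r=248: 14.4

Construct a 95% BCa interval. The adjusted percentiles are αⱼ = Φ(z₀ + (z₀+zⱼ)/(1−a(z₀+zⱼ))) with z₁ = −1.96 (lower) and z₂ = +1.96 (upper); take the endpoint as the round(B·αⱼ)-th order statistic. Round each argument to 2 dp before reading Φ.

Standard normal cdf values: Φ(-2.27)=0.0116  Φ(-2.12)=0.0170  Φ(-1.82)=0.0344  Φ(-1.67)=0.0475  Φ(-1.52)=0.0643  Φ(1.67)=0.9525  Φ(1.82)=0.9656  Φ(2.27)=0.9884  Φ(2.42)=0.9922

Lower: z₀ + z₁ = -0.121 + (-1.960) = -2.081; 1 − a(z₀+z₁) = 1 − (-0.015)(-2.081) = 0.9688; argument = -0.121 + (-2.081)/0.9688 = -2.2691 → -2.27.
α₁ = Φ(-2.27) = 0.0116; rank = round(250 × 0.0116) = 3; θ*₍3₎ = 10.3.
Upper: z₀ + z₂ = 1.839; 1 − a(z₀+z₂) = 1.0276; argument = 1.6686 → 1.67; α₂ = 0.9525; rank = 238; θ*₍238₎ = 13.8.

(10.3, 13.8)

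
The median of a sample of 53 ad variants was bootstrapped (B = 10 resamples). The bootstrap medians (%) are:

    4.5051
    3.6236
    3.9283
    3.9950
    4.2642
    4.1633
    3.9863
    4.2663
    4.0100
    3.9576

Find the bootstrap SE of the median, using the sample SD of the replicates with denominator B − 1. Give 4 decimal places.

Bootstrap SE is the standard deviation of the 10 replicate medians.
Mean of replicates: (4.5051 + 3.6236 + 3.9283 + 3.9950 + 4.2642 + 4.1633 + 3.9863 + 4.2663 + 4.0100 + 3.9576) / 10 = 40.69970 / 10 = 4.06997
Sum of squared deviations: (+0.43513)² + (−0.44637)² + (−0.14167)² + (−0.07497)² + (+0.19423)² + (+0.09333)² + (−0.08367)² + (+0.19633)² + (−0.05997)² + (−0.11237)² = 0.52248
Variance = 0.52248 / 9 = 0.05805
SE* = √0.05805

SE* = 0.2409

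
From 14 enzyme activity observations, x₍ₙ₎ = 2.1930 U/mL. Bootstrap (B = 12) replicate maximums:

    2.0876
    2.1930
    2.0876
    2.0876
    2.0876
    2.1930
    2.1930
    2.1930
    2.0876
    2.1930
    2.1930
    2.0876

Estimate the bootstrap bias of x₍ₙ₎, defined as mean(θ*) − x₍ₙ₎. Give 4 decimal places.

mean(θ*) = (2.0876 + 2.1930 + 2.0876 + 2.0876 + 2.0876 + 2.1930 + 2.1930 + 2.1930 + 2.0876 + 2.1930 + 2.1930 + 2.0876) / 12 = 2.14030
bias = 2.14030 − 2.1930

bias = −0.0527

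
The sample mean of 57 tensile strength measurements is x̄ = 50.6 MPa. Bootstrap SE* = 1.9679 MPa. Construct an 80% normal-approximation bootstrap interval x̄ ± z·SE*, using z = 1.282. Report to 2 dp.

Margin = 1.282 × 1.9679 = 2.523
Interval: 50.6 ± 2.523

(48.08, 53.12)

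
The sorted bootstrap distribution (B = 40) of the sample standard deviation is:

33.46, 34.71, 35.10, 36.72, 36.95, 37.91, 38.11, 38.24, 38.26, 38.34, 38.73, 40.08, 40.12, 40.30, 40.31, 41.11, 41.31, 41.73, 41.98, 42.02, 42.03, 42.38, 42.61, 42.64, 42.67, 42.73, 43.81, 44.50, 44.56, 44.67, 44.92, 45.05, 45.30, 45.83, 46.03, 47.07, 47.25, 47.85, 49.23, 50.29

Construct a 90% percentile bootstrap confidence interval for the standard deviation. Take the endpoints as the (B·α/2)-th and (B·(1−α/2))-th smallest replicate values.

α = 0.10; lower rank = 40 × 0.050 = 2; upper rank = 40 × 0.950 = 38.
The 2nd smallest replicate is 34.71; the 38th is 47.85.

(34.71, 47.85)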